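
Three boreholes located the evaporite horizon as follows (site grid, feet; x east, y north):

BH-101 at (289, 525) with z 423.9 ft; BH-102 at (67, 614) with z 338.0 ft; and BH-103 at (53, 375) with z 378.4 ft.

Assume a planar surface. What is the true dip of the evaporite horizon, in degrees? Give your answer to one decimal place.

20.0°

Two edge vectors: BH-101→BH-102 = (-222, 89, -85.9), BH-101→BH-103 = (-236, -150, -45.5).
Normal n = (BH-101→BH-102) × (BH-101→BH-103) = (-16934.5, 10171.4, 54304).
So ∂z/∂x = −n_x/n_z = 0.31185 and ∂z/∂y = −n_y/n_z = −0.18730.
Gradient magnitude |∇z| = √(a² + b²) = √(0.09725 + 0.03508) = 0.36377.
True dip = arctan(0.36377) = 20.0°, dipping toward WNW (azimuth ≈ 301°).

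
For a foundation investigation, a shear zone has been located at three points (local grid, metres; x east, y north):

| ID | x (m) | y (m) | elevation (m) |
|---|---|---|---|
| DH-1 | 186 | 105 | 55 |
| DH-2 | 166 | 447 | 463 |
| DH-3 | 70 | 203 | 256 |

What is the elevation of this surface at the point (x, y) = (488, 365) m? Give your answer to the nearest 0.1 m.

123.3 m

Two edge vectors: DH-1→DH-2 = (-20, 342, 408), DH-1→DH-3 = (-116, 98, 201).
Normal n = (DH-1→DH-2) × (DH-1→DH-3) = (28758, -43308, 37712).
So ∂z/∂x = −n_x/n_z = −0.76257 and ∂z/∂y = −n_y/n_z = 1.14839.
Intercept c from DH-1: 55 + 141.84 − 120.58 = 76.26.
At (488, 365): z = −372.1 + 419.2 + 76.26 = 123.3 m.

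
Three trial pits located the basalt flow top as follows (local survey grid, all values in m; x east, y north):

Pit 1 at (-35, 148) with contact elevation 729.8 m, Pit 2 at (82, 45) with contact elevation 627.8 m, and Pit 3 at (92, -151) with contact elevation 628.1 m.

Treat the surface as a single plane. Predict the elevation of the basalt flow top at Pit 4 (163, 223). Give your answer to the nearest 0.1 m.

545.2 m

Let the plane be z = a·x + b·y + c.
Pit 2−Pit 1: 117a − 103b = −102;  Pit 3−Pit 1: 127a − 299b = −101.7.
Solving gives a = −0.91420, b = −0.04817.
Then c = 729.8 − a·-35 − b·148 = 704.93.
At (163, 223): z = −149.0 − 10.7 + 704.93 = 545.2 m.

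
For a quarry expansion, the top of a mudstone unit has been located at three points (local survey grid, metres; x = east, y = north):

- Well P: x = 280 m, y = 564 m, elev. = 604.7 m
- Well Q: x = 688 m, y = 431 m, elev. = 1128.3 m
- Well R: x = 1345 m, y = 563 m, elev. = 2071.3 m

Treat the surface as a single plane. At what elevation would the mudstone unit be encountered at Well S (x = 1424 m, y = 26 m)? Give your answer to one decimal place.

2025.2 m

Two edge vectors: Well P→Well Q = (408, -133, 523.6), Well P→Well R = (1065, -1, 1466.6).
Normal n = (Well P→Well Q) × (Well P→Well R) = (-194534.2, -40738.8, 141237).
So ∂z/∂x = −n_x/n_z = 1.377360 and ∂z/∂y = −n_y/n_z = 0.288443.
Intercept c from Well P: 604.7 − 385.66 − 162.68 = 56.36.
At (1424, 26): z = 1961.4 + 7.5 + 56.36 = 2025.2 m.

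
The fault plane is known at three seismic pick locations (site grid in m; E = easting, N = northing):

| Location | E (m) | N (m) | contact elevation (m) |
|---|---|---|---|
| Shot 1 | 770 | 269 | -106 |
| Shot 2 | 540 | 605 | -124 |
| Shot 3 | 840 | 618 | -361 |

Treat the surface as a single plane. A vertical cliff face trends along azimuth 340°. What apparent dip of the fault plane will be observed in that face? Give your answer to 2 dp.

Let the plane be z = a·E + b·N + c.
Shot 2−Shot 1: −230a + 336b = −18;  Shot 3−Shot 1: 70a + 349b = −255.
Solving gives a = −0.76499, b = −0.57722.
Unit vector along 340° is (sin 340°, cos 340°) = (-0.3420, 0.9397).
Slope in that direction = a·(-0.3420) + b·(0.9397) = −0.28077.
Apparent dip = arctan|0.28077| = 15.68° (true dip is 43.8°, so apparent ≤ true as expected).

15.68°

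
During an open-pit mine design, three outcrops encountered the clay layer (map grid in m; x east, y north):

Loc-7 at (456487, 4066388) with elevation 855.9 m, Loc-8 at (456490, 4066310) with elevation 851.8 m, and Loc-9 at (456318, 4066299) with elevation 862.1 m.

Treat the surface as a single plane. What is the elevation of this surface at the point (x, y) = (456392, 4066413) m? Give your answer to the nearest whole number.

Two edge vectors: Loc-7→Loc-8 = (3, -78, -4.1), Loc-7→Loc-9 = (-169, -89, 6.2).
Normal n = (Loc-7→Loc-8) × (Loc-7→Loc-9) = (-848.5, 674.3, -13449).
So ∂z/∂x = −n_x/n_z = −0.06309019 and ∂z/∂y = −n_y/n_z = 0.05013756.
Intercept c from Loc-7: 855.9 + 28799.85 − 203878.76 = −174223.01.
At (456392, 4066413): z = −28793.9 + 203880.0 − 174223.01 = 863.1 m.

863 m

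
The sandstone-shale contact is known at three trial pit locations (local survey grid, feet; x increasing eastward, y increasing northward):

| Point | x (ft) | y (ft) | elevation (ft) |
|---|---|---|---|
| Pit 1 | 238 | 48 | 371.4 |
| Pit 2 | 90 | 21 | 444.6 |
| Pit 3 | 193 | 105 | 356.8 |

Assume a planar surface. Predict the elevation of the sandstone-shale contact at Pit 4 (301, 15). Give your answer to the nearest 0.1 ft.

365.4 ft

Let the plane be z = a·x + b·y + c.
Pit 2−Pit 1: −148a − 27b = 73.2;  Pit 3−Pit 1: −45a + 57b = −14.6.
Solving gives a = −0.39148, b = −0.56521.
Then c = 371.4 − a·238 − b·48 = 491.70.
At (301, 15): z = −117.8 − 8.5 + 491.70 = 365.4 ft.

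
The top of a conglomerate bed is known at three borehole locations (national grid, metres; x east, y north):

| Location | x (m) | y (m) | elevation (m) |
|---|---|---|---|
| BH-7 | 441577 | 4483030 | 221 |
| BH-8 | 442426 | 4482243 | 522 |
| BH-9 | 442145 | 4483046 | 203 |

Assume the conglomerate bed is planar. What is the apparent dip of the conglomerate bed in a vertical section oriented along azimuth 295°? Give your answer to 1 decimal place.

8.7°

Two edge vectors: BH-7→BH-8 = (849, -787, 301), BH-7→BH-9 = (568, 16, -18).
Normal n = (BH-7→BH-8) × (BH-7→BH-9) = (9350, 186250, 460600).
So ∂z/∂x = −n_x/n_z = −0.02030 and ∂z/∂y = −n_y/n_z = −0.40436.
Unit vector along 295° is (sin 295°, cos 295°) = (-0.9063, 0.4226).
Slope in that direction = a·(-0.9063) + b·(0.4226) = −0.15249.
Apparent dip = arctan|0.15249| = 8.7° (true dip is 22.0°, so apparent ≤ true as expected).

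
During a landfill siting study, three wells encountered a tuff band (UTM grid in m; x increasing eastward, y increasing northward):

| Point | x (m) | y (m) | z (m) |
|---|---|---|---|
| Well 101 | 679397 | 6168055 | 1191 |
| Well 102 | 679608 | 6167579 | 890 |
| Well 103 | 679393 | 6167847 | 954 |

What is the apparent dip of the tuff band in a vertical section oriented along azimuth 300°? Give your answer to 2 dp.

Let the plane be z = a·x + b·y + c.
Well 102−Well 101: 211a − 476b = −301;  Well 103−Well 101: −4a − 208b = −237.
Solving gives a = 1.09635, b = 1.11834.
Unit vector along 300° is (sin 300°, cos 300°) = (-0.8660, 0.5000).
Slope in that direction = a·(-0.8660) + b·(0.5000) = −0.39030.
Apparent dip = arctan|0.39030| = 21.32° (true dip is 57.4°, so apparent ≤ true as expected).

21.32°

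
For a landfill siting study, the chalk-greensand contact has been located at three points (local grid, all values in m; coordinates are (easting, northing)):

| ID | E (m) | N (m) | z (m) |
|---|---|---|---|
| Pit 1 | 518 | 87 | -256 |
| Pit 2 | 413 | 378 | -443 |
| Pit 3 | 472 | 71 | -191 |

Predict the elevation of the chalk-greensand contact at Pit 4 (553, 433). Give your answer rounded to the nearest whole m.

Two edge vectors: Pit 1→Pit 2 = (-105, 291, -187), Pit 1→Pit 3 = (-46, -16, 65).
Normal n = (Pit 1→Pit 2) × (Pit 1→Pit 3) = (15923, 15427, 15066).
So ∂z/∂E = −n_x/n_z = −1.05688 and ∂z/∂N = −n_y/n_z = −1.02396.
Intercept c from Pit 1: -256 + 547.47 + 89.08 = 380.55.
At (553, 433): z = −584.5 − 443.4 + 380.55 = -647.3 m.

-647 m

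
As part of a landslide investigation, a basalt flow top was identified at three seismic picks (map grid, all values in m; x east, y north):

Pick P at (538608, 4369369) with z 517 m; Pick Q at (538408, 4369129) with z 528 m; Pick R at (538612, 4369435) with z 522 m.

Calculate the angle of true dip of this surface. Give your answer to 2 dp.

10.15°

Let the plane be z = a·x + b·y + c.
Pick Q−Pick P: −200a − 240b = 11;  Pick R−Pick P: 4a + 66b = 5.
Solving gives a = −0.15735, b = 0.08529.
Gradient magnitude |∇z| = √(a² + b²) = √(0.02476 + 0.00728) = 0.17898.
True dip = arctan(0.17898) = 10.15°, dipping toward ESE (azimuth ≈ 118°).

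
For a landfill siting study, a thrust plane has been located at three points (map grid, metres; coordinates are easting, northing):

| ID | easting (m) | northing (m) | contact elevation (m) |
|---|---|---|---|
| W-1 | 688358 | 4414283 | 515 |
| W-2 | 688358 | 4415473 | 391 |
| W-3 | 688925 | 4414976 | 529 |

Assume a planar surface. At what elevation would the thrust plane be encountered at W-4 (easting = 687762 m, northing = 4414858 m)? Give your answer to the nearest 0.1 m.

Let the plane be z = a·easting + b·northing + c.
W-2−W-1: 0a + 1190b = −124;  W-3−W-1: 567a + 693b = 14.
Solving gives a = 0.152048968, b = −0.104201681.
Then c = 515 − a·688358 − b·4414283 = 355826.58.
At (687762, 4414858): z = 104573.5 − 460035.6 + 355826.58 = 364.5 m.

364.5 m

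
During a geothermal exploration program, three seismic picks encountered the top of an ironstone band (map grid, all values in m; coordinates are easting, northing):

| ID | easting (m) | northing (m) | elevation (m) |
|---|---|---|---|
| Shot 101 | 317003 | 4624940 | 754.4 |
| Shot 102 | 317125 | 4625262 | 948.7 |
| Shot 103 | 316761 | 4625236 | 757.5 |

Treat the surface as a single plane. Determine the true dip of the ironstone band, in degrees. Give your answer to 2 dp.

32.90°

Two edge vectors: Shot 101→Shot 102 = (122, 322, 194.3), Shot 101→Shot 103 = (-242, 296, 3.1).
Normal n = (Shot 101→Shot 102) × (Shot 101→Shot 103) = (-56514.6, -47398.8, 114036).
So ∂z/∂easting = −n_x/n_z = 0.49559 and ∂z/∂northing = −n_y/n_z = 0.41565.
Gradient magnitude |∇z| = √(a² + b²) = √(0.24561 + 0.17276) = 0.64681.
True dip = arctan(0.64681) = 32.90°, dipping toward SW (azimuth ≈ 230°).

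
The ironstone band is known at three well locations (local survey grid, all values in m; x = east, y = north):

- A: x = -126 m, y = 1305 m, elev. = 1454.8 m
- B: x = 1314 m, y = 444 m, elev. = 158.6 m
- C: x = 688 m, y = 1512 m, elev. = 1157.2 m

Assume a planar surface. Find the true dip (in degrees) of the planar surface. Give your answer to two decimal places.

39.28°

Two edge vectors: A→B = (1440, -861, -1296.2), A→C = (814, 207, -297.6).
Normal n = (A→B) × (A→C) = (524547, -626562.8, 998934).
So ∂z/∂x = −n_x/n_z = −0.52511 and ∂z/∂y = −n_y/n_z = 0.62723.
Gradient magnitude |∇z| = √(a² + b²) = √(0.27574 + 0.39342) = 0.81802.
True dip = arctan(0.81802) = 39.28°, dipping toward SE (azimuth ≈ 140°).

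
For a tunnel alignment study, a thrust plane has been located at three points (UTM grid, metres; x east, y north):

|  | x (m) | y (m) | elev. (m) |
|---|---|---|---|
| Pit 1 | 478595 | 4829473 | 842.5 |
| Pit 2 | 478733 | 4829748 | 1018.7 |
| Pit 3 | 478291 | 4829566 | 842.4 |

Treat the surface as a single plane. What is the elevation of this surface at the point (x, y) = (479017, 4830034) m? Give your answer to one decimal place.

Two edge vectors: Pit 1→Pit 2 = (138, 275, 176.2), Pit 1→Pit 3 = (-304, 93, -0.1).
Normal n = (Pit 1→Pit 2) × (Pit 1→Pit 3) = (-16414.1, -53551, 96434).
So ∂z/∂x = −n_x/n_z = 0.170210714 and ∂z/∂y = −n_y/n_z = 0.555312442.
Intercept c from Pit 1: 842.5 − 81462.00 − 2681866.44 = −2762485.94.
At (479017, 4830034): z = 81533.8 + 2682178.0 − 2762485.94 = 1225.9 m.

1225.9 m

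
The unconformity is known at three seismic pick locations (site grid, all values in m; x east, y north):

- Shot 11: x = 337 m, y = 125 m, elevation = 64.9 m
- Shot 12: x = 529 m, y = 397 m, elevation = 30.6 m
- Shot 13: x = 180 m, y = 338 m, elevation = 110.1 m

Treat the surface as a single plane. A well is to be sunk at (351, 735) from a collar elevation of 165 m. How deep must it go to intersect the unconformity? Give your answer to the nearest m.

Let the plane be z = a·x + b·y + c.
Shot 12−Shot 11: 192a + 272b = −34.3;  Shot 13−Shot 11: −157a + 213b = 45.2.
Solving gives a = −0.23445, b = 0.03939.
Then c = 64.9 − a·337 − b·125 = 138.99.
At (351, 735): z_contact = −82.3 + 29.0 + 138.99 = 85.6 m.
Depth below ground = 165 − 85.6 = 79 m.

79 m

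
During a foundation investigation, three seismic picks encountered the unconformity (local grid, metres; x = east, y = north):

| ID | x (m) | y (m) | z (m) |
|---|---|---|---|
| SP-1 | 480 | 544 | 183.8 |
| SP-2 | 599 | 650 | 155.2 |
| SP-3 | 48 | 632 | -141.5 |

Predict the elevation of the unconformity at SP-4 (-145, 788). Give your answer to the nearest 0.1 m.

-392.7 m

Let the plane be z = a·x + b·y + c.
SP-2−SP-1: 119a + 106b = −28.6;  SP-3−SP-1: −432a + 88b = −325.3.
Solving gives a = 0.56813, b = −0.90761.
Then c = 183.8 − a·480 − b·544 = 404.84.
At (-145, 788): z = −82.4 − 715.2 + 404.84 = -392.7 m.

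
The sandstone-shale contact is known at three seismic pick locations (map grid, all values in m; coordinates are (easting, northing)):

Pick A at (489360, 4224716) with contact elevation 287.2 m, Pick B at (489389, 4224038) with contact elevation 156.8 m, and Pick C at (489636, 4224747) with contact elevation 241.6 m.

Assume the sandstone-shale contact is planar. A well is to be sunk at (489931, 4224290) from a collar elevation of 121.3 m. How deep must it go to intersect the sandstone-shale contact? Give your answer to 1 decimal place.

18.8 m

Let the plane be z = a·E + b·N + c.
Pick B−Pick A: 29a − 678b = −130.4;  Pick C−Pick A: 276a + 31b = −45.6.
Solving gives a = −0.185926489, b = 0.184377776.
Then c = 287.2 − a·489360 − b·4224716 = −687671.55.
At (489931, 4224290): z_contact = −91091.15 + 778865.19 − 687671.55 = 102.49 m.
Depth below ground = 121.3 − 102.49 = 18.8 m.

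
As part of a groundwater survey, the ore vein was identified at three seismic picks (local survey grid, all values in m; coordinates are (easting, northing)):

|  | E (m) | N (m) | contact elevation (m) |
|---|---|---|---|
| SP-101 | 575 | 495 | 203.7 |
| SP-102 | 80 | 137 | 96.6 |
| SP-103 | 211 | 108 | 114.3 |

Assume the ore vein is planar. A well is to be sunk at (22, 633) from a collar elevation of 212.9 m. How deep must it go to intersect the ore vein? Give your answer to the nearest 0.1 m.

Two edge vectors: SP-101→SP-102 = (-495, -358, -107.1), SP-101→SP-103 = (-364, -387, -89.4).
Normal n = (SP-101→SP-102) × (SP-101→SP-103) = (-9442.5, -5268.6, 61253).
So ∂z/∂E = −n_x/n_z = 0.15416 and ∂z/∂N = −n_y/n_z = 0.08601.
Intercept c from SP-101: 203.7 − 88.64 − 42.58 = 72.48.
At (22, 633): z_contact = 3.39 + 54.45 + 72.48 = 130.32 m.
Depth below ground = 212.9 − 130.32 = 82.6 m.

82.6 m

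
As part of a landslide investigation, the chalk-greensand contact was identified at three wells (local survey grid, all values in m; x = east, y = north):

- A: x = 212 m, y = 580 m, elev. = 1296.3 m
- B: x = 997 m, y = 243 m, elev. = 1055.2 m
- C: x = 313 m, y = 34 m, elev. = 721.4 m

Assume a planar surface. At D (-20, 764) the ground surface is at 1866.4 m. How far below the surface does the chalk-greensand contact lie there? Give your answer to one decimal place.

Let the plane be z = a·x + b·y + c.
B−A: 785a − 337b = −241.1;  C−A: 101a − 546b = −574.9.
Solving gives a = 0.15739, b = 1.08204.
Then c = 1296.3 − a·212 − b·580 = 635.35.
At (-20, 764): z_contact = −3.15 + 826.68 + 635.35 = 1458.88 m.
Depth below ground = 1866.4 − 1458.88 = 407.5 m.

407.5 m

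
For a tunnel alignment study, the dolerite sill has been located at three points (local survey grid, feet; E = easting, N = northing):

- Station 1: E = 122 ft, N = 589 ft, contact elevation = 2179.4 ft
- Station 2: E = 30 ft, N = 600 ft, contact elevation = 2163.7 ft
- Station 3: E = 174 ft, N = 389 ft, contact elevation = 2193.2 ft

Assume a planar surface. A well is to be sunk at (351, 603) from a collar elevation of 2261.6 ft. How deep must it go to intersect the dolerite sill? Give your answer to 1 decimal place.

Let the plane be z = a·E + b·N + c.
Station 2−Station 1: −92a + 11b = −15.7;  Station 3−Station 1: 52a − 200b = 13.8.
Solving gives a = 0.16761, b = −0.02542.
Then c = 2179.4 − a·122 − b·589 = 2173.92.
At (351, 603): z_contact = 58.83 − 15.33 + 2173.92 = 2217.43 ft.
Depth below ground = 2261.6 − 2217.43 = 44.2 ft.

44.2 ft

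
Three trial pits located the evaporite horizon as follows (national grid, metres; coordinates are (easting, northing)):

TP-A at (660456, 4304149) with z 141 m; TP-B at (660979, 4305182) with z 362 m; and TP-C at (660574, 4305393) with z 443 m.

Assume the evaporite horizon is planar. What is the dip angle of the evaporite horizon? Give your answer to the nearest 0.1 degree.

14.5°

Let the plane be z = a·E + b·N + c.
TP-B−TP-A: 523a + 1033b = 221;  TP-C−TP-A: 118a + 1244b = 302.
Solving gives a = −0.07006, b = 0.24941.
Gradient magnitude |∇z| = √(a² + b²) = √(0.00491 + 0.06221) = 0.25906.
True dip = arctan(0.25906) = 14.5°, dipping toward SSE (azimuth ≈ 164°).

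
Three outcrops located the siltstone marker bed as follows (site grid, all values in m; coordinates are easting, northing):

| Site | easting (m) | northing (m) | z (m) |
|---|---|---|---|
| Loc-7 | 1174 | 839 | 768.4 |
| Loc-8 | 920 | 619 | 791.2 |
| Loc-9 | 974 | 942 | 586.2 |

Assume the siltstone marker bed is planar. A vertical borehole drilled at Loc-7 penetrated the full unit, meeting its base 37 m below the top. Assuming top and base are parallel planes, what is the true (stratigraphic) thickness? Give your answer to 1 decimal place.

Let the plane be z = a·easting + b·northing + c.
Loc-8−Loc-7: −254a − 220b = 22.8;  Loc-9−Loc-7: −200a + 103b = −182.2.
Solving gives a = 0.53784, b = −0.72459.
|∇z| = √(a²+b²) = 0.90239, so dip δ = arctan(0.90239) = 42.06°.
True thickness = vertical thickness × cos δ = 37 × cos 42.06° = 27.5 m.

27.5 m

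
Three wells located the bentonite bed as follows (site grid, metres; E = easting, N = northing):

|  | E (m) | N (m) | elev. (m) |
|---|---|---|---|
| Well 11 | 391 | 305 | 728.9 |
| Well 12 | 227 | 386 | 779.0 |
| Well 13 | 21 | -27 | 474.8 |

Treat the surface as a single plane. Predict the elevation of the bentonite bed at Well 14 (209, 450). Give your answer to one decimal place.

823.8 m

Let the plane be z = a·E + b·N + c.
Well 12−Well 11: −164a + 81b = 50.1;  Well 13−Well 11: −370a − 332b = −254.1.
Solving gives a = 0.04678, b = 0.71323.
Then c = 728.9 − a·391 − b·305 = 493.07.
At (209, 450): z = 9.8 + 321.0 + 493.07 = 823.8 m.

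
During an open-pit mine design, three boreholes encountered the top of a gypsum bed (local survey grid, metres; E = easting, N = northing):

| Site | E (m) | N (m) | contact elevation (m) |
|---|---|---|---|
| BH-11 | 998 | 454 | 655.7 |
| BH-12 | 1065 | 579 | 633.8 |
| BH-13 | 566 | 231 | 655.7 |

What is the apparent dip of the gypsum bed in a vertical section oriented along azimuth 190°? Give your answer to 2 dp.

12.23°

Two edge vectors: BH-11→BH-12 = (67, 125, -21.9), BH-11→BH-13 = (-432, -223, 0).
Normal n = (BH-11→BH-12) × (BH-11→BH-13) = (-4883.7, 9460.8, 39059).
So ∂z/∂E = −n_x/n_z = 0.12503 and ∂z/∂N = −n_y/n_z = −0.24222.
Unit vector along 190° is (sin 190°, cos 190°) = (-0.1736, -0.9848).
Slope in that direction = a·(-0.1736) + b·(-0.9848) = 0.21683.
Apparent dip = arctan|0.21683| = 12.23° (true dip is 15.2°, so apparent ≤ true as expected).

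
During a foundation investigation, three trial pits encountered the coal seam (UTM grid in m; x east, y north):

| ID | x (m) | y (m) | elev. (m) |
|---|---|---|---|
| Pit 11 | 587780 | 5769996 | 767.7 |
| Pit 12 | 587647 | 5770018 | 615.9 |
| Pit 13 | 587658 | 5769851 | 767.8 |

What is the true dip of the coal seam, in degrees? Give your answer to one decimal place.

52.6°

Two edge vectors: Pit 11→Pit 12 = (-133, 22, -151.8), Pit 11→Pit 13 = (-122, -145, 0.1).
Normal n = (Pit 11→Pit 12) × (Pit 11→Pit 13) = (-22008.8, 18532.9, 21969).
So ∂z/∂x = −n_x/n_z = 1.00181 and ∂z/∂y = −n_y/n_z = −0.84359.
Gradient magnitude |∇z| = √(a² + b²) = √(1.00363 + 0.71165) = 1.30969.
True dip = arctan(1.30969) = 52.6°, dipping toward NW (azimuth ≈ 310°).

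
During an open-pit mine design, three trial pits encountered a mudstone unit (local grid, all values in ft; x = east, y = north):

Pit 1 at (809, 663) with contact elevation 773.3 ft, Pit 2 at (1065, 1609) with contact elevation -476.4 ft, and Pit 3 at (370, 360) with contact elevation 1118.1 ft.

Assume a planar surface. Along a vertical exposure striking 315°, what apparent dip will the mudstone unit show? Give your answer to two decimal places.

47.04°

Let the plane be z = a·x + b·y + c.
Pit 2−Pit 1: 256a + 946b = −1249.7;  Pit 3−Pit 1: −439a − 303b = 344.8.
Solving gives a = 0.15539, b = −1.36309.
Unit vector along 315° is (sin 315°, cos 315°) = (-0.7071, 0.7071).
Slope in that direction = a·(-0.7071) + b·(0.7071) = −1.07372.
Apparent dip = arctan|1.07372| = 47.04° (true dip is 53.9°, so apparent ≤ true as expected).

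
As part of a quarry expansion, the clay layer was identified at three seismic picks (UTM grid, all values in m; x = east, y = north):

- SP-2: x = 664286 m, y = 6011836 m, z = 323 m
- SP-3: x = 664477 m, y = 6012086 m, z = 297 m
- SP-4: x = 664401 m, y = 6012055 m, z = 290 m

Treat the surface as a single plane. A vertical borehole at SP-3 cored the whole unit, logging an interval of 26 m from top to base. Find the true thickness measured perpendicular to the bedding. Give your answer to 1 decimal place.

Two edge vectors: SP-2→SP-3 = (191, 250, -26), SP-2→SP-4 = (115, 219, -33).
Normal n = (SP-2→SP-3) × (SP-2→SP-4) = (-2556, 3313, 13079).
So ∂z/∂x = −n_x/n_z = 0.19543 and ∂z/∂y = −n_y/n_z = −0.25331.
|∇z| = √(a²+b²) = 0.31993, so dip δ = arctan(0.31993) = 17.74°.
True thickness = vertical thickness × cos δ = 26 × cos 17.74° = 24.8 m.

24.8 m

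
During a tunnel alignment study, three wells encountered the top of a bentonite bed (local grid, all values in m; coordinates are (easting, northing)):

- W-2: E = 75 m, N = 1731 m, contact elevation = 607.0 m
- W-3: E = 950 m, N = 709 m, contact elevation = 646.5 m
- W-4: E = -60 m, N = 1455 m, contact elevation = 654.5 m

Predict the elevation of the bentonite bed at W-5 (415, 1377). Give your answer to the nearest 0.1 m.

617.0 m

Let the plane be z = a·E + b·N + c.
W-3−W-2: 875a − 1022b = 39.5;  W-4−W-2: −135a − 276b = 47.5.
Solving gives a = −0.099199, b = −0.123580.
Then c = 607 − a·75 − b·1731 = 828.36.
At (415, 1377): z = −41.2 − 170.2 + 828.36 = 617.0 m.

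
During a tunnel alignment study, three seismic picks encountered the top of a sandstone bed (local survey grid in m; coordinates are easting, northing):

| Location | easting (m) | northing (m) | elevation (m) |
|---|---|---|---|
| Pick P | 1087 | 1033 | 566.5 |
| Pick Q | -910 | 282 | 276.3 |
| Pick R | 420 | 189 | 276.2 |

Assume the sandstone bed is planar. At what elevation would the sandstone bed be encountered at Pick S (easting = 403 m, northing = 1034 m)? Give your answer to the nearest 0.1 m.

Let the plane be z = a·easting + b·northing + c.
Pick Q−Pick P: −1997a − 751b = −290.2;  Pick R−Pick P: −667a − 844b = −290.3.
Solving gives a = 0.022720, b = 0.326002.
Then c = 566.5 − a·1087 − b·1033 = 205.04.
At (403, 1034): z = 9.2 + 337.1 + 205.04 = 551.3 m.

551.3 m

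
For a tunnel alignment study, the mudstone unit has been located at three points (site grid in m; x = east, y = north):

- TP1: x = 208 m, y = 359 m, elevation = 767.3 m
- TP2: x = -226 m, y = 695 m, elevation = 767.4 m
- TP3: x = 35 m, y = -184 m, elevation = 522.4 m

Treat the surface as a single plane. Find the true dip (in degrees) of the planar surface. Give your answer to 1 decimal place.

Let the plane be z = a·x + b·y + c.
TP2−TP1: −434a + 336b = 0.1;  TP3−TP1: −173a − 543b = −244.9.
Solving gives a = 0.27990, b = 0.36184.
Gradient magnitude |∇z| = √(a² + b²) = √(0.07834 + 0.13093) = 0.45746.
True dip = arctan(0.45746) = 24.6°, dipping toward SW (azimuth ≈ 218°).

24.6°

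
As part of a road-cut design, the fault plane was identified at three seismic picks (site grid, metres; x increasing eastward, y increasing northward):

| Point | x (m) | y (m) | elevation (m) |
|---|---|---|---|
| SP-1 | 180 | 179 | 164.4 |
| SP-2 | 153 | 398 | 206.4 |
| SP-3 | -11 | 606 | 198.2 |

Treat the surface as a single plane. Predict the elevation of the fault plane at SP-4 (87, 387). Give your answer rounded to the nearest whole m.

Let the plane be z = a·x + b·y + c.
SP-2−SP-1: −27a + 219b = 42;  SP-3−SP-1: −191a + 427b = 33.8.
Solving gives a = 0.34758, b = 0.23463.
Then c = 164.4 − a·180 − b·179 = 59.84.
At (87, 387): z = 30.2 + 90.8 + 59.84 = 180.9 m.

181 m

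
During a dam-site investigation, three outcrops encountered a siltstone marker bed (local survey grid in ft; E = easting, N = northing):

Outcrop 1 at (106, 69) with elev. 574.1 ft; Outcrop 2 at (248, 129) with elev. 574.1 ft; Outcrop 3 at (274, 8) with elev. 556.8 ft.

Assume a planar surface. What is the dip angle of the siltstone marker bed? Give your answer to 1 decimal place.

Two edge vectors: Outcrop 1→Outcrop 2 = (142, 60, 0), Outcrop 1→Outcrop 3 = (168, -61, -17.3).
Normal n = (Outcrop 1→Outcrop 2) × (Outcrop 1→Outcrop 3) = (-1038, 2456.6, -18742).
So ∂z/∂E = −n_x/n_z = −0.05538 and ∂z/∂N = −n_y/n_z = 0.13107.
Gradient magnitude |∇z| = √(a² + b²) = √(0.00307 + 0.01718) = 0.14230.
True dip = arctan(0.14230) = 8.1°, dipping toward SSE (azimuth ≈ 157°).

8.1°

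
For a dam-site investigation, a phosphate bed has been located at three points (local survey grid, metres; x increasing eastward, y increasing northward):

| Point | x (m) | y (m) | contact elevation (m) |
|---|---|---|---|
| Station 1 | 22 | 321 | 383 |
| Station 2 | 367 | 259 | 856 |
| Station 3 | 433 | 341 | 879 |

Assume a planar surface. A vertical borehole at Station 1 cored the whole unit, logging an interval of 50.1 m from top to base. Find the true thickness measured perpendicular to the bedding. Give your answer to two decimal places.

28.64 m

Two edge vectors: Station 1→Station 2 = (345, -62, 473), Station 1→Station 3 = (411, 20, 496).
Normal n = (Station 1→Station 2) × (Station 1→Station 3) = (-40212, 23283, 32382).
So ∂z/∂x = −n_x/n_z = 1.24180 and ∂z/∂y = −n_y/n_z = −0.71901.
|∇z| = √(a²+b²) = 1.43494, so dip δ = arctan(1.43494) = 55.13°.
True thickness = vertical thickness × cos δ = 50.1 × cos 55.13° = 28.64 m.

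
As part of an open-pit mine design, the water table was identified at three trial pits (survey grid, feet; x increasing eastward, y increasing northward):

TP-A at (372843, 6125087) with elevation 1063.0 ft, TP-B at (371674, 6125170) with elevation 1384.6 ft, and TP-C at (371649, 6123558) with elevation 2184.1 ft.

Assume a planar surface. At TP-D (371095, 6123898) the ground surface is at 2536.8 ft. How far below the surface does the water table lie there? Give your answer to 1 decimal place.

348.0 ft

Two edge vectors: TP-A→TP-B = (-1169, 83, 321.6), TP-A→TP-C = (-1194, -1529, 1121.1).
Normal n = (TP-A→TP-B) × (TP-A→TP-C) = (584777.7, 926575.5, 1886503).
So ∂z/∂x = −n_x/n_z = −0.309979735 and ∂z/∂y = −n_y/n_z = −0.491160364.
Intercept c from TP-A: 1063 + 115573.77 + 3008399.96 = 3125036.73.
At (371095, 6123898): z_contact = −115031.93 − 3007815.97 + 3125036.73 = 2188.83 ft.
Depth below ground = 2536.8 − 2188.83 = 348.0 ft.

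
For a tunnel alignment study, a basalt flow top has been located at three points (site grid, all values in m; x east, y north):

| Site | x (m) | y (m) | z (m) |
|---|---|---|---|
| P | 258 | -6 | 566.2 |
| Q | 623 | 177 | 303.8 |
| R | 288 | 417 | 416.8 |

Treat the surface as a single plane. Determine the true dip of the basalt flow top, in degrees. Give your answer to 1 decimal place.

32.8°

Two edge vectors: P→Q = (365, 183, -262.4), P→R = (30, 423, -149.4).
Normal n = (P→Q) × (P→R) = (83655, 46659, 148905).
So ∂z/∂x = −n_x/n_z = −0.56180 and ∂z/∂y = −n_y/n_z = −0.31335.
Gradient magnitude |∇z| = √(a² + b²) = √(0.31562 + 0.09819) = 0.64328.
True dip = arctan(0.64328) = 32.8°, dipping toward ENE (azimuth ≈ 061°).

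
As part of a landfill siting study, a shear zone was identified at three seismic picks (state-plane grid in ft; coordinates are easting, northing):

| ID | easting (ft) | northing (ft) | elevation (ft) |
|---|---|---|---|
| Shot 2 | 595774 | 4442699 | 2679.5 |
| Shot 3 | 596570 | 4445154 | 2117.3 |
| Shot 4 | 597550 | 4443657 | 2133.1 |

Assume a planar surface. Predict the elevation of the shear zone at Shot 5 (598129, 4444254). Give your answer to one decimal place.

1910.4 ft

Two edge vectors: Shot 2→Shot 3 = (796, 2455, -562.2), Shot 2→Shot 4 = (1776, 958, -546.4).
Normal n = (Shot 2→Shot 3) × (Shot 2→Shot 4) = (-802824.4, -563532.8, -3597512).
So ∂z/∂easting = −n_x/n_z = −0.223161007 and ∂z/∂northing = −n_y/n_z = −0.156645148.
Intercept c from Shot 2: 2679.5 + 132953.53 + 695927.24 = 831560.27.
At (598129, 4444254): z = −133479.1 − 696170.8 + 831560.27 = 1910.4 ft.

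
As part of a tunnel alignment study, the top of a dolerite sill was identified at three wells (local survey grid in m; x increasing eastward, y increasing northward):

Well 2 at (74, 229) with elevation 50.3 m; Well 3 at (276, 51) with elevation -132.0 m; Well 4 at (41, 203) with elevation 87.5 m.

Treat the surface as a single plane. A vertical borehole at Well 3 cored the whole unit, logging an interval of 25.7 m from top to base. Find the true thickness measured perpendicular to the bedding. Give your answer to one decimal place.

Let the plane be z = a·x + b·y + c.
Well 3−Well 2: 202a − 178b = −182.3;  Well 4−Well 2: −33a − 26b = 37.2.
Solving gives a = −1.02116, b = −0.13468.
|∇z| = √(a²+b²) = 1.03000, so dip δ = arctan(1.03000) = 45.85°.
True thickness = vertical thickness × cos δ = 25.7 × cos 45.85° = 17.9 m.

17.9 m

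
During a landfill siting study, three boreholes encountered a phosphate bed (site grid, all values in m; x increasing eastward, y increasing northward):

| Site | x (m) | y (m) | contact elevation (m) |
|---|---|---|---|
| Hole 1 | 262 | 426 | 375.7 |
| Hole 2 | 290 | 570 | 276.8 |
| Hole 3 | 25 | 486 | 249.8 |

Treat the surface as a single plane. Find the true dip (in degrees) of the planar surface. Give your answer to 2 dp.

Let the plane be z = a·x + b·y + c.
Hole 2−Hole 1: 28a + 144b = −98.9;  Hole 3−Hole 1: −237a + 60b = −125.9.
Solving gives a = 0.34058, b = −0.75303.
Gradient magnitude |∇z| = √(a² + b²) = √(0.11600 + 0.56705) = 0.82647.
True dip = arctan(0.82647) = 39.57°, dipping toward NNW (azimuth ≈ 336°).

39.57°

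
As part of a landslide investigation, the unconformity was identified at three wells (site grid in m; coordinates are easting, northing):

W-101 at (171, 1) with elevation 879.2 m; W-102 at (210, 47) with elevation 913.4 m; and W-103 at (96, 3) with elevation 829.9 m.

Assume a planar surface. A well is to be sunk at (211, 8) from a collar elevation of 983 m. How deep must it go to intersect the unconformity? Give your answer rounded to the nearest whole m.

Let the plane be z = a·easting + b·northing + c.
W-102−W-101: 39a + 46b = 34.2;  W-103−W-101: −75a + 2b = −49.3.
Solving gives a = 0.66219, b = 0.18206.
Then c = 879.2 − a·171 − b·1 = 765.78.
At (211, 8): z_contact = 139.7 + 1.5 + 765.78 = 907.0 m.
Depth below ground = 983 − 907.0 = 76 m.

76 m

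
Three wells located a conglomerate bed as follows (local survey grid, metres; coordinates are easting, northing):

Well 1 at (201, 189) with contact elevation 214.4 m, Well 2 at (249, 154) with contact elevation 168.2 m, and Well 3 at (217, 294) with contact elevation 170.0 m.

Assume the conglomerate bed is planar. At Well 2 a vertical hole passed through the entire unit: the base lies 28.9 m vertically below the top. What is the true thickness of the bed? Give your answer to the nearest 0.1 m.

18.8 m

Two edge vectors: Well 1→Well 2 = (48, -35, -46.2), Well 1→Well 3 = (16, 105, -44.4).
Normal n = (Well 1→Well 2) × (Well 1→Well 3) = (6405, 1392, 5600).
So ∂z/∂easting = −n_x/n_z = −1.14375 and ∂z/∂northing = −n_y/n_z = −0.24857.
|∇z| = √(a²+b²) = 1.17045, so dip δ = arctan(1.17045) = 49.49°.
True thickness = vertical thickness × cos δ = 28.9 × cos 49.49° = 18.8 m.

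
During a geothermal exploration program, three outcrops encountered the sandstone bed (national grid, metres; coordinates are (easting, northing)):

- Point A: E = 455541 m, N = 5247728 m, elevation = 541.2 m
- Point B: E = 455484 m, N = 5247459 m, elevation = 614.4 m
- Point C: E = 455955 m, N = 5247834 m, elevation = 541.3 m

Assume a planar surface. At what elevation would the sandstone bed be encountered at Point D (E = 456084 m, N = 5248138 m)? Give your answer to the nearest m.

463 m

Let the plane be z = a·E + b·N + c.
Point B−Point A: −57a − 269b = 73.2;  Point C−Point A: 414a + 106b = 0.1.
Solving gives a = 0.07392522, b = −0.28778341.
Then c = 541.2 − a·455541 − b·5247728 = 1477074.30.
At (456084, 5248138): z = 33716.1 − 1510327.1 + 1477074.30 = 463.4 m.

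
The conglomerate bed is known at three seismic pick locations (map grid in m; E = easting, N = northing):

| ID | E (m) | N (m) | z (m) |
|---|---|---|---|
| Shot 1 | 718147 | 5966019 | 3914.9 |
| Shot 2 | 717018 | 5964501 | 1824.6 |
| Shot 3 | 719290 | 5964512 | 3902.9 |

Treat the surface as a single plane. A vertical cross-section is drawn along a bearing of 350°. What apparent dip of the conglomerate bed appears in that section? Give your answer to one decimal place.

27.9°

Two edge vectors: Shot 1→Shot 2 = (-1129, -1518, -2090.3), Shot 1→Shot 3 = (1143, -1507, -12).
Normal n = (Shot 1→Shot 2) × (Shot 1→Shot 3) = (-3131866.1, -2402760.9, 3436477).
So ∂z/∂E = −n_x/n_z = 0.91136 and ∂z/∂N = −n_y/n_z = 0.69919.
Unit vector along 350° is (sin 350°, cos 350°) = (-0.1736, 0.9848).
Slope in that direction = a·(-0.1736) + b·(0.9848) = 0.53031.
Apparent dip = arctan|0.53031| = 27.9° (true dip is 49.0°, so apparent ≤ true as expected).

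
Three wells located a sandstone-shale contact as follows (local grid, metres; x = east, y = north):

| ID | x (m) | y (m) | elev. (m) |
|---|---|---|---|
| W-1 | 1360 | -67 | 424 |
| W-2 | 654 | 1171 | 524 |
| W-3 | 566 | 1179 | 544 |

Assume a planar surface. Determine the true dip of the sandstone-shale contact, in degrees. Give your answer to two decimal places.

13.37°

Let the plane be z = a·x + b·y + c.
W-2−W-1: −706a + 1238b = 100;  W-3−W-1: −794a + 1246b = 120.
Solving gives a = −0.23195, b = −0.05150.
Gradient magnitude |∇z| = √(a² + b²) = √(0.05380 + 0.00265) = 0.23760.
True dip = arctan(0.23760) = 13.37°, dipping toward ENE (azimuth ≈ 077°).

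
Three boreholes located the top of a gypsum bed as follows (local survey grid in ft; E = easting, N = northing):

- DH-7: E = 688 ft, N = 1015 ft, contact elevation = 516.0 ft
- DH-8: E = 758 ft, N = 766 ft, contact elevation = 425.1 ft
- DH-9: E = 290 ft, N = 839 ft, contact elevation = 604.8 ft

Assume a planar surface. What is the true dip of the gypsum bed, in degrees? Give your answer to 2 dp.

Let the plane be z = a·E + b·N + c.
DH-8−DH-7: 70a − 249b = −90.9;  DH-9−DH-7: −398a − 176b = 88.8.
Solving gives a = −0.34203, b = 0.26891.
Gradient magnitude |∇z| = √(a² + b²) = √(0.11698 + 0.07231) = 0.43508.
True dip = arctan(0.43508) = 23.51°, dipping toward SE (azimuth ≈ 128°).

23.51°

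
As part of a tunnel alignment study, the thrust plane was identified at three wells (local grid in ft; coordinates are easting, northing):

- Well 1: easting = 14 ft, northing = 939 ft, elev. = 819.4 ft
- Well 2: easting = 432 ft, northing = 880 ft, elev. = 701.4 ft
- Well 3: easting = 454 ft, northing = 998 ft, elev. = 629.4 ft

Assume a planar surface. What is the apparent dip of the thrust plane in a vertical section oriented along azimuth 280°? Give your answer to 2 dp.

14.53°

Let the plane be z = a·easting + b·northing + c.
Well 2−Well 1: 418a − 59b = −118;  Well 3−Well 1: 440a + 59b = −190.
Solving gives a = −0.35897, b = −0.54324.
Unit vector along 280° is (sin 280°, cos 280°) = (-0.9848, 0.1736).
Slope in that direction = a·(-0.9848) + b·(0.1736) = 0.25919.
Apparent dip = arctan|0.25919| = 14.53° (true dip is 33.1°, so apparent ≤ true as expected).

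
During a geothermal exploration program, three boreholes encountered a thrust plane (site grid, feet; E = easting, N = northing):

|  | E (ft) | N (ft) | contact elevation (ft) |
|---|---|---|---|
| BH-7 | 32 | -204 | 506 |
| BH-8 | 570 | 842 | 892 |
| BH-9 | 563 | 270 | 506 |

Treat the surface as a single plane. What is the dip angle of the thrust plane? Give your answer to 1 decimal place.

42.4°

Two edge vectors: BH-7→BH-8 = (538, 1046, 386), BH-7→BH-9 = (531, 474, 0).
Normal n = (BH-7→BH-8) × (BH-7→BH-9) = (-182964, 204966, -300414).
So ∂z/∂E = −n_x/n_z = −0.60904 and ∂z/∂N = −n_y/n_z = 0.68228.
Gradient magnitude |∇z| = √(a² + b²) = √(0.37093 + 0.46550) = 0.91457.
True dip = arctan(0.91457) = 42.4°, dipping toward SE (azimuth ≈ 138°).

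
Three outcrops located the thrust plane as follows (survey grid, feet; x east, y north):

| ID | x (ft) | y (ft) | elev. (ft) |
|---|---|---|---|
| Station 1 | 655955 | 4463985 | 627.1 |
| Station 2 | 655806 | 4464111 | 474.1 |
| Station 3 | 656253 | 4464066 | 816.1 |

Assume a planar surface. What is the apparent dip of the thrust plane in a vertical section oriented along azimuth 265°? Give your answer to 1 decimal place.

Let the plane be z = a·x + b·y + c.
Station 2−Station 1: −149a + 126b = −153;  Station 3−Station 1: 298a + 81b = 189.
Solving gives a = 0.72973, b = −0.35135.
Unit vector along 265° is (sin 265°, cos 265°) = (-0.9962, -0.0872).
Slope in that direction = a·(-0.9962) + b·(-0.0872) = −0.69633.
Apparent dip = arctan|0.69633| = 34.9° (true dip is 39.0°, so apparent ≤ true as expected).

34.9°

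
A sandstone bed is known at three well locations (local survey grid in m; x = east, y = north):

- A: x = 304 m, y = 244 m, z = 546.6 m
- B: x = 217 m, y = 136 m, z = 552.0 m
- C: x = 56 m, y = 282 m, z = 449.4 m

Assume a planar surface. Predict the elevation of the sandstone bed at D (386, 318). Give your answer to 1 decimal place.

550.6 m

Two edge vectors: A→B = (-87, -108, 5.4), A→C = (-248, 38, -97.2).
Normal n = (A→B) × (A→C) = (10292.4, -9795.6, -30090).
So ∂z/∂x = −n_x/n_z = 0.34205 and ∂z/∂y = −n_y/n_z = −0.32554.
Intercept c from A: 546.6 − 103.98 + 79.43 = 522.05.
At (386, 318): z = 132.0 − 103.5 + 522.05 = 550.6 m.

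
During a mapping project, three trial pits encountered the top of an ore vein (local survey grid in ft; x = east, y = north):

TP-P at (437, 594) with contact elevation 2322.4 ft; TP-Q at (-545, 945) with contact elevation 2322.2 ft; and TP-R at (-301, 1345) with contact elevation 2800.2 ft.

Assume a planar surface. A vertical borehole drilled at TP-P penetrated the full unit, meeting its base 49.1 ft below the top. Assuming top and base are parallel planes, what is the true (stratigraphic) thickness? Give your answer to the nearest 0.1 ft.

Let the plane be z = a·x + b·y + c.
TP-Q−TP-P: −982a + 351b = −0.2;  TP-R−TP-P: −738a + 751b = 477.8.
Solving gives a = 0.35084, b = 0.98099.
|∇z| = √(a²+b²) = 1.04184, so dip δ = arctan(1.04184) = 46.17°.
True thickness = vertical thickness × cos δ = 49.1 × cos 46.17° = 34.0 ft.

34.0 ft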